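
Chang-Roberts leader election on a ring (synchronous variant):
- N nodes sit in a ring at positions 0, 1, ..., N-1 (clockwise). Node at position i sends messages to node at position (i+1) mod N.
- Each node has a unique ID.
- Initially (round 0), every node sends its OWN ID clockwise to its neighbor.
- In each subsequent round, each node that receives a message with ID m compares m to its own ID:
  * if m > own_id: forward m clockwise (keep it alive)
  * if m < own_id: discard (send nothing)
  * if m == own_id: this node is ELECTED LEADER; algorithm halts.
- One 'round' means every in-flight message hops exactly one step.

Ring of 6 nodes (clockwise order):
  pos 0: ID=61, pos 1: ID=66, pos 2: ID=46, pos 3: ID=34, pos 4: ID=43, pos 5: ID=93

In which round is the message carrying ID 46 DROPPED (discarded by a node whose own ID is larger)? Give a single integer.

Answer: 3

Derivation:
Round 1: pos1(id66) recv 61: drop; pos2(id46) recv 66: fwd; pos3(id34) recv 46: fwd; pos4(id43) recv 34: drop; pos5(id93) recv 43: drop; pos0(id61) recv 93: fwd
Round 2: pos3(id34) recv 66: fwd; pos4(id43) recv 46: fwd; pos1(id66) recv 93: fwd
Round 3: pos4(id43) recv 66: fwd; pos5(id93) recv 46: drop; pos2(id46) recv 93: fwd
Round 4: pos5(id93) recv 66: drop; pos3(id34) recv 93: fwd
Round 5: pos4(id43) recv 93: fwd
Round 6: pos5(id93) recv 93: ELECTED
Message ID 46 originates at pos 2; dropped at pos 5 in round 3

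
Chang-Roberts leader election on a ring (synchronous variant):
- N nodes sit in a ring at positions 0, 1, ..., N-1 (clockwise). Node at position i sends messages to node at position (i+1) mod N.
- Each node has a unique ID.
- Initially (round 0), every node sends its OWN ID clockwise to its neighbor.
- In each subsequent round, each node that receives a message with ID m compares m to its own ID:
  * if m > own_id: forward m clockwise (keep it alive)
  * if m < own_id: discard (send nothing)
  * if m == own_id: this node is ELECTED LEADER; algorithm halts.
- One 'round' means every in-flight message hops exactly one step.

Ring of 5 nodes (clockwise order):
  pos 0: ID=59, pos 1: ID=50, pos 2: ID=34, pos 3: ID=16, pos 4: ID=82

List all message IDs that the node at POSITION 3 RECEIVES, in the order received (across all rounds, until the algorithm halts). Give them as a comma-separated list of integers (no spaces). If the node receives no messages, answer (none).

Round 1: pos1(id50) recv 59: fwd; pos2(id34) recv 50: fwd; pos3(id16) recv 34: fwd; pos4(id82) recv 16: drop; pos0(id59) recv 82: fwd
Round 2: pos2(id34) recv 59: fwd; pos3(id16) recv 50: fwd; pos4(id82) recv 34: drop; pos1(id50) recv 82: fwd
Round 3: pos3(id16) recv 59: fwd; pos4(id82) recv 50: drop; pos2(id34) recv 82: fwd
Round 4: pos4(id82) recv 59: drop; pos3(id16) recv 82: fwd
Round 5: pos4(id82) recv 82: ELECTED

Answer: 34,50,59,82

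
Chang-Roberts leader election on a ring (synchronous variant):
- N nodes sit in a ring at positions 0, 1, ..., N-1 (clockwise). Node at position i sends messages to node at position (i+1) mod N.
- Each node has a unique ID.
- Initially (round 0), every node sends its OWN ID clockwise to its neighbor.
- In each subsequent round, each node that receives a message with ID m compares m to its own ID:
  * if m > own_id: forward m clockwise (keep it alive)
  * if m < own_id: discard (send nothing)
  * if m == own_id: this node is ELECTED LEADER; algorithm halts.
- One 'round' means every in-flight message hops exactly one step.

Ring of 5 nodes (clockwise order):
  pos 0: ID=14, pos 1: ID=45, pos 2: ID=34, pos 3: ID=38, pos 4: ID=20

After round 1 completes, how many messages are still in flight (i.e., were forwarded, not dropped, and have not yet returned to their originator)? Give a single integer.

Round 1: pos1(id45) recv 14: drop; pos2(id34) recv 45: fwd; pos3(id38) recv 34: drop; pos4(id20) recv 38: fwd; pos0(id14) recv 20: fwd
After round 1: 3 messages still in flight

Answer: 3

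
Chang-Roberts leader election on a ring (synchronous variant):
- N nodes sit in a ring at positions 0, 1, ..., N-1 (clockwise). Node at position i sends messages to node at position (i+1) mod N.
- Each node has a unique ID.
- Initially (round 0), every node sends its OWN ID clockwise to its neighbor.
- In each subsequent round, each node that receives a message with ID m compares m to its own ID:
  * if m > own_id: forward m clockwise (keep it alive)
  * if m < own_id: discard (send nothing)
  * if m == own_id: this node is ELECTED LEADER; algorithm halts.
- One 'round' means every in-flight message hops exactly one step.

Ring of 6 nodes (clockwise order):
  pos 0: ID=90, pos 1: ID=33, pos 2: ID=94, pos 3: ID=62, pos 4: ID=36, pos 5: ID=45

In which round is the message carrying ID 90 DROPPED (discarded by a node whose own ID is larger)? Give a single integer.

Answer: 2

Derivation:
Round 1: pos1(id33) recv 90: fwd; pos2(id94) recv 33: drop; pos3(id62) recv 94: fwd; pos4(id36) recv 62: fwd; pos5(id45) recv 36: drop; pos0(id90) recv 45: drop
Round 2: pos2(id94) recv 90: drop; pos4(id36) recv 94: fwd; pos5(id45) recv 62: fwd
Round 3: pos5(id45) recv 94: fwd; pos0(id90) recv 62: drop
Round 4: pos0(id90) recv 94: fwd
Round 5: pos1(id33) recv 94: fwd
Round 6: pos2(id94) recv 94: ELECTED
Message ID 90 originates at pos 0; dropped at pos 2 in round 2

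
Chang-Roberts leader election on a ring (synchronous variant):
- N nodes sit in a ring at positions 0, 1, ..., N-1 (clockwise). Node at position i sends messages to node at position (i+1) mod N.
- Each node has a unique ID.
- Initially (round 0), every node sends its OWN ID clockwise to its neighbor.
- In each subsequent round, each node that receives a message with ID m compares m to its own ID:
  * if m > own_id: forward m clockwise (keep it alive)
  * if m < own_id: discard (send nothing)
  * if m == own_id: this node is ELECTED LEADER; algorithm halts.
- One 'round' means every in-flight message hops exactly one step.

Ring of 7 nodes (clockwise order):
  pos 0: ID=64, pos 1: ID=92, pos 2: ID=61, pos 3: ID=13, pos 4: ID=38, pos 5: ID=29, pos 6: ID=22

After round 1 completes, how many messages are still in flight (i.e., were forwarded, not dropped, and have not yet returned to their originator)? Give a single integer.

Round 1: pos1(id92) recv 64: drop; pos2(id61) recv 92: fwd; pos3(id13) recv 61: fwd; pos4(id38) recv 13: drop; pos5(id29) recv 38: fwd; pos6(id22) recv 29: fwd; pos0(id64) recv 22: drop
After round 1: 4 messages still in flight

Answer: 4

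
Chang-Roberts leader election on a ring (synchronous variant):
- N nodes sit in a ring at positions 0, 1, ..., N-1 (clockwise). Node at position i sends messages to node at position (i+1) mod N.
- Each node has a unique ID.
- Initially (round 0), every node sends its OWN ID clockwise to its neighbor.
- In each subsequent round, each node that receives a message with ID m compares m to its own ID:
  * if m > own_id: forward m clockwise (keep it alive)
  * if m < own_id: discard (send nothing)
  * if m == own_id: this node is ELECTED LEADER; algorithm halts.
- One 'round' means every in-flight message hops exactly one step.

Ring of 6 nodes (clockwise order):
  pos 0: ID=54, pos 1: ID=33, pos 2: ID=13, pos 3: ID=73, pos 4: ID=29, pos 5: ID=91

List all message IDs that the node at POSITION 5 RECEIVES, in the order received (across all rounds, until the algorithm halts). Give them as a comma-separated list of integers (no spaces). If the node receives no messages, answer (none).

Answer: 29,73,91

Derivation:
Round 1: pos1(id33) recv 54: fwd; pos2(id13) recv 33: fwd; pos3(id73) recv 13: drop; pos4(id29) recv 73: fwd; pos5(id91) recv 29: drop; pos0(id54) recv 91: fwd
Round 2: pos2(id13) recv 54: fwd; pos3(id73) recv 33: drop; pos5(id91) recv 73: drop; pos1(id33) recv 91: fwd
Round 3: pos3(id73) recv 54: drop; pos2(id13) recv 91: fwd
Round 4: pos3(id73) recv 91: fwd
Round 5: pos4(id29) recv 91: fwd
Round 6: pos5(id91) recv 91: ELECTED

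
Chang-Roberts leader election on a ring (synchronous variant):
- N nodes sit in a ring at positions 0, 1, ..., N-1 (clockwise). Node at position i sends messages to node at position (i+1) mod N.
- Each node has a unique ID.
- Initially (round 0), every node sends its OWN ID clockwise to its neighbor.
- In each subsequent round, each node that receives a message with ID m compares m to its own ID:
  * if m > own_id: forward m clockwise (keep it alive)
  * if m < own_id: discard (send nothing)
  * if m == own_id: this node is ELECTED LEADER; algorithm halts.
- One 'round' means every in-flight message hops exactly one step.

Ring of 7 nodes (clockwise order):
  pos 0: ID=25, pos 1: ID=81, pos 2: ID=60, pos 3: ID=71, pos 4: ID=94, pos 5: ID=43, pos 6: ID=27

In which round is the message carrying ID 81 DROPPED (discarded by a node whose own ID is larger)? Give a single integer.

Round 1: pos1(id81) recv 25: drop; pos2(id60) recv 81: fwd; pos3(id71) recv 60: drop; pos4(id94) recv 71: drop; pos5(id43) recv 94: fwd; pos6(id27) recv 43: fwd; pos0(id25) recv 27: fwd
Round 2: pos3(id71) recv 81: fwd; pos6(id27) recv 94: fwd; pos0(id25) recv 43: fwd; pos1(id81) recv 27: drop
Round 3: pos4(id94) recv 81: drop; pos0(id25) recv 94: fwd; pos1(id81) recv 43: drop
Round 4: pos1(id81) recv 94: fwd
Round 5: pos2(id60) recv 94: fwd
Round 6: pos3(id71) recv 94: fwd
Round 7: pos4(id94) recv 94: ELECTED
Message ID 81 originates at pos 1; dropped at pos 4 in round 3

Answer: 3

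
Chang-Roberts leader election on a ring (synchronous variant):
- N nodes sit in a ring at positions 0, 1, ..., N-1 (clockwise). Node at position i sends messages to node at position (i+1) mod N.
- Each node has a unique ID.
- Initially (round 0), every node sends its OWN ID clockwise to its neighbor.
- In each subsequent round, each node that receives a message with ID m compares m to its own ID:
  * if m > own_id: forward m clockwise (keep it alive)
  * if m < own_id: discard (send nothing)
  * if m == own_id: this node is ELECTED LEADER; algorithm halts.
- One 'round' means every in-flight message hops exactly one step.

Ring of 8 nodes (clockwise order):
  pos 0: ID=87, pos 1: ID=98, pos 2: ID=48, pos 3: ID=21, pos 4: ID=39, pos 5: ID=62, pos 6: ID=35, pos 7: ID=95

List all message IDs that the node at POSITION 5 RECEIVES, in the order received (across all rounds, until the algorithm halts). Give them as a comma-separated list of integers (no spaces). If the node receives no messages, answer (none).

Answer: 39,48,98

Derivation:
Round 1: pos1(id98) recv 87: drop; pos2(id48) recv 98: fwd; pos3(id21) recv 48: fwd; pos4(id39) recv 21: drop; pos5(id62) recv 39: drop; pos6(id35) recv 62: fwd; pos7(id95) recv 35: drop; pos0(id87) recv 95: fwd
Round 2: pos3(id21) recv 98: fwd; pos4(id39) recv 48: fwd; pos7(id95) recv 62: drop; pos1(id98) recv 95: drop
Round 3: pos4(id39) recv 98: fwd; pos5(id62) recv 48: drop
Round 4: pos5(id62) recv 98: fwd
Round 5: pos6(id35) recv 98: fwd
Round 6: pos7(id95) recv 98: fwd
Round 7: pos0(id87) recv 98: fwd
Round 8: pos1(id98) recv 98: ELECTED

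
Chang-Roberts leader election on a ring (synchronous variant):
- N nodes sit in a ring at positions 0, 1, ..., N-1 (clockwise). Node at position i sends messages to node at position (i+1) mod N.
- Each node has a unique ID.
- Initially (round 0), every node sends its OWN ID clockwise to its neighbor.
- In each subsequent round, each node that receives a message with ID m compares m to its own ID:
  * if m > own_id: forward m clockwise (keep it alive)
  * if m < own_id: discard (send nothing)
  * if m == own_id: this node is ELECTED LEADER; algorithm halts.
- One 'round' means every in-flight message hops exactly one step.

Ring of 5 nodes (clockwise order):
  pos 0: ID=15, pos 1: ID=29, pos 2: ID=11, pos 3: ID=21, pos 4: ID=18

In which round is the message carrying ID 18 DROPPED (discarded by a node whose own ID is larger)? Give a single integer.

Answer: 2

Derivation:
Round 1: pos1(id29) recv 15: drop; pos2(id11) recv 29: fwd; pos3(id21) recv 11: drop; pos4(id18) recv 21: fwd; pos0(id15) recv 18: fwd
Round 2: pos3(id21) recv 29: fwd; pos0(id15) recv 21: fwd; pos1(id29) recv 18: drop
Round 3: pos4(id18) recv 29: fwd; pos1(id29) recv 21: drop
Round 4: pos0(id15) recv 29: fwd
Round 5: pos1(id29) recv 29: ELECTED
Message ID 18 originates at pos 4; dropped at pos 1 in round 2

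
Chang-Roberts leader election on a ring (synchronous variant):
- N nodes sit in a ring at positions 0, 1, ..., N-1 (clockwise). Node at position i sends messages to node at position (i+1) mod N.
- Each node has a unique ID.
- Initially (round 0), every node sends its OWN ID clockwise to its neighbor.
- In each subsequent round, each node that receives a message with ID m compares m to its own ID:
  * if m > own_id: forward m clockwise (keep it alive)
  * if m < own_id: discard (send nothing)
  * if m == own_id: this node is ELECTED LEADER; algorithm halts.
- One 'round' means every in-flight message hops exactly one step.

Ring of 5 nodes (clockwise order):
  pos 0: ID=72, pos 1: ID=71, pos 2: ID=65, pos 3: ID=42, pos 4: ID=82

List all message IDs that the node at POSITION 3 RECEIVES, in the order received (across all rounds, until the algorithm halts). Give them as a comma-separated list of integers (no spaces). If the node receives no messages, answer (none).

Answer: 65,71,72,82

Derivation:
Round 1: pos1(id71) recv 72: fwd; pos2(id65) recv 71: fwd; pos3(id42) recv 65: fwd; pos4(id82) recv 42: drop; pos0(id72) recv 82: fwd
Round 2: pos2(id65) recv 72: fwd; pos3(id42) recv 71: fwd; pos4(id82) recv 65: drop; pos1(id71) recv 82: fwd
Round 3: pos3(id42) recv 72: fwd; pos4(id82) recv 71: drop; pos2(id65) recv 82: fwd
Round 4: pos4(id82) recv 72: drop; pos3(id42) recv 82: fwd
Round 5: pos4(id82) recv 82: ELECTED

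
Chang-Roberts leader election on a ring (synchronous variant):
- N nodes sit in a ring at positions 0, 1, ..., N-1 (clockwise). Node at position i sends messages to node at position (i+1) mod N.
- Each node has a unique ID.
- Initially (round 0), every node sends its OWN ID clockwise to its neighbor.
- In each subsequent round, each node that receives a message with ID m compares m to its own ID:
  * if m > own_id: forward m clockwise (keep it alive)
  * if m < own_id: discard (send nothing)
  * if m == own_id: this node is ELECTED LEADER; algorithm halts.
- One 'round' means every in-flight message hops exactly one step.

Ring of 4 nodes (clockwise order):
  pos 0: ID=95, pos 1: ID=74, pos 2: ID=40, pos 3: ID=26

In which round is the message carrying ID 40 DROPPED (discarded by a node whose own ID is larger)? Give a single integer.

Round 1: pos1(id74) recv 95: fwd; pos2(id40) recv 74: fwd; pos3(id26) recv 40: fwd; pos0(id95) recv 26: drop
Round 2: pos2(id40) recv 95: fwd; pos3(id26) recv 74: fwd; pos0(id95) recv 40: drop
Round 3: pos3(id26) recv 95: fwd; pos0(id95) recv 74: drop
Round 4: pos0(id95) recv 95: ELECTED
Message ID 40 originates at pos 2; dropped at pos 0 in round 2

Answer: 2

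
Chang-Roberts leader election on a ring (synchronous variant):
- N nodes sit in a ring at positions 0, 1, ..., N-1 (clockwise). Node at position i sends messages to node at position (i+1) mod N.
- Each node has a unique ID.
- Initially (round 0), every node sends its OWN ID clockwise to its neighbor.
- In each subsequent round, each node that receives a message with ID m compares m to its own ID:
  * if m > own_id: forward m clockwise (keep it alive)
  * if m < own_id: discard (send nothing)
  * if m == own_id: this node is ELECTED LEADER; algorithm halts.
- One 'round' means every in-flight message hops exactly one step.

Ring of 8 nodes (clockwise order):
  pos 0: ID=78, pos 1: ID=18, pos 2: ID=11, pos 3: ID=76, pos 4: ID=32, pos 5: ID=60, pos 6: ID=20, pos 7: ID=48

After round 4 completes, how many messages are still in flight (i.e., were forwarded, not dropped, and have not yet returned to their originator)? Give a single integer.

Round 1: pos1(id18) recv 78: fwd; pos2(id11) recv 18: fwd; pos3(id76) recv 11: drop; pos4(id32) recv 76: fwd; pos5(id60) recv 32: drop; pos6(id20) recv 60: fwd; pos7(id48) recv 20: drop; pos0(id78) recv 48: drop
Round 2: pos2(id11) recv 78: fwd; pos3(id76) recv 18: drop; pos5(id60) recv 76: fwd; pos7(id48) recv 60: fwd
Round 3: pos3(id76) recv 78: fwd; pos6(id20) recv 76: fwd; pos0(id78) recv 60: drop
Round 4: pos4(id32) recv 78: fwd; pos7(id48) recv 76: fwd
After round 4: 2 messages still in flight

Answer: 2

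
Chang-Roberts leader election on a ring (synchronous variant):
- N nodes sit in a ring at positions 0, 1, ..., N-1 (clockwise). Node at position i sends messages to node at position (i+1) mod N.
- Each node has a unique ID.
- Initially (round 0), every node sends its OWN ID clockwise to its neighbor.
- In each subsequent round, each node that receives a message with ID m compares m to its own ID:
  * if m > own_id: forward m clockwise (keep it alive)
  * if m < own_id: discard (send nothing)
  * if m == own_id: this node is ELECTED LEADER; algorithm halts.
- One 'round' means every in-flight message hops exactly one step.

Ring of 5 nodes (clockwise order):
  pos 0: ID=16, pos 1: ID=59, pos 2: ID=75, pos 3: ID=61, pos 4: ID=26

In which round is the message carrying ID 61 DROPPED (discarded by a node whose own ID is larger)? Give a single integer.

Round 1: pos1(id59) recv 16: drop; pos2(id75) recv 59: drop; pos3(id61) recv 75: fwd; pos4(id26) recv 61: fwd; pos0(id16) recv 26: fwd
Round 2: pos4(id26) recv 75: fwd; pos0(id16) recv 61: fwd; pos1(id59) recv 26: drop
Round 3: pos0(id16) recv 75: fwd; pos1(id59) recv 61: fwd
Round 4: pos1(id59) recv 75: fwd; pos2(id75) recv 61: drop
Round 5: pos2(id75) recv 75: ELECTED
Message ID 61 originates at pos 3; dropped at pos 2 in round 4

Answer: 4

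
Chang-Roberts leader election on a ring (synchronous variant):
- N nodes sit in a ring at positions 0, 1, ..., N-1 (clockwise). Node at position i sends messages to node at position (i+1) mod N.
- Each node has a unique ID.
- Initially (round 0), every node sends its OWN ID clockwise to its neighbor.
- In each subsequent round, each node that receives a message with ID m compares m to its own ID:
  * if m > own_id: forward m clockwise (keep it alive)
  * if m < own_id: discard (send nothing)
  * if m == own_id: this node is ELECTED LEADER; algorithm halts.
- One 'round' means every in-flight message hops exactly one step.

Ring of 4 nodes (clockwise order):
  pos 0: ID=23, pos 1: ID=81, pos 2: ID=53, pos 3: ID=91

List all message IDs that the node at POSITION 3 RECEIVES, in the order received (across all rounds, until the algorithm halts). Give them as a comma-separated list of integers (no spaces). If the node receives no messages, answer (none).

Round 1: pos1(id81) recv 23: drop; pos2(id53) recv 81: fwd; pos3(id91) recv 53: drop; pos0(id23) recv 91: fwd
Round 2: pos3(id91) recv 81: drop; pos1(id81) recv 91: fwd
Round 3: pos2(id53) recv 91: fwd
Round 4: pos3(id91) recv 91: ELECTED

Answer: 53,81,91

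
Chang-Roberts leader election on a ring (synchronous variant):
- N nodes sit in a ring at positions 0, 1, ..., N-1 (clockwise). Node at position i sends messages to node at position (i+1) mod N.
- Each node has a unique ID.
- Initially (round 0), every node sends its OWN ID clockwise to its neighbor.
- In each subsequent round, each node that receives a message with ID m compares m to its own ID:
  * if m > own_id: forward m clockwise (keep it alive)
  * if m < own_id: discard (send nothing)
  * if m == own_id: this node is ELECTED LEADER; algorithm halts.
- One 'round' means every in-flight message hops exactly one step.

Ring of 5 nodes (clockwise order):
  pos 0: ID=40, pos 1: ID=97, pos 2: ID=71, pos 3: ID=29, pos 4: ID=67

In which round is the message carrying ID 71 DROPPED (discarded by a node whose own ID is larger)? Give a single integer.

Round 1: pos1(id97) recv 40: drop; pos2(id71) recv 97: fwd; pos3(id29) recv 71: fwd; pos4(id67) recv 29: drop; pos0(id40) recv 67: fwd
Round 2: pos3(id29) recv 97: fwd; pos4(id67) recv 71: fwd; pos1(id97) recv 67: drop
Round 3: pos4(id67) recv 97: fwd; pos0(id40) recv 71: fwd
Round 4: pos0(id40) recv 97: fwd; pos1(id97) recv 71: drop
Round 5: pos1(id97) recv 97: ELECTED
Message ID 71 originates at pos 2; dropped at pos 1 in round 4

Answer: 4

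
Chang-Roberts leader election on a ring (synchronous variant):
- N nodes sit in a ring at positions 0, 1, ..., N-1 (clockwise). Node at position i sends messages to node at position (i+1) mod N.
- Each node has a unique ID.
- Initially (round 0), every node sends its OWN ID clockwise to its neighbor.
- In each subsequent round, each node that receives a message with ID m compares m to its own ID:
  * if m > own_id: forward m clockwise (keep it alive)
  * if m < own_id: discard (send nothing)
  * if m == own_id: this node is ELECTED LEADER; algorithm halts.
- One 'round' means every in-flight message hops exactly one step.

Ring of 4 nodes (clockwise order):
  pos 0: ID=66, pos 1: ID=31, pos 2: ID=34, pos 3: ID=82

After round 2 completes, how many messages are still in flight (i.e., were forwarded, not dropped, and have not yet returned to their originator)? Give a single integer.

Round 1: pos1(id31) recv 66: fwd; pos2(id34) recv 31: drop; pos3(id82) recv 34: drop; pos0(id66) recv 82: fwd
Round 2: pos2(id34) recv 66: fwd; pos1(id31) recv 82: fwd
After round 2: 2 messages still in flight

Answer: 2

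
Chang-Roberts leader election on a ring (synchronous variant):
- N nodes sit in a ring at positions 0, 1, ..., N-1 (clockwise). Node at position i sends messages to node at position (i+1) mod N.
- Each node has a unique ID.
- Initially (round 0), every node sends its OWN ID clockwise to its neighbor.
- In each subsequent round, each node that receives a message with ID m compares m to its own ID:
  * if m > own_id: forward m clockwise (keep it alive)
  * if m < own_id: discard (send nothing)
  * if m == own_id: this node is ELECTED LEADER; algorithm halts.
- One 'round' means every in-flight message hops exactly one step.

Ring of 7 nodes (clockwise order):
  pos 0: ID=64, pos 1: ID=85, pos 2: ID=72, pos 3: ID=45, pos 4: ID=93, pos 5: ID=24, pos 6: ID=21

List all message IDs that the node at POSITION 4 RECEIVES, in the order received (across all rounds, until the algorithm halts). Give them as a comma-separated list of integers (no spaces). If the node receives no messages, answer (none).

Round 1: pos1(id85) recv 64: drop; pos2(id72) recv 85: fwd; pos3(id45) recv 72: fwd; pos4(id93) recv 45: drop; pos5(id24) recv 93: fwd; pos6(id21) recv 24: fwd; pos0(id64) recv 21: drop
Round 2: pos3(id45) recv 85: fwd; pos4(id93) recv 72: drop; pos6(id21) recv 93: fwd; pos0(id64) recv 24: drop
Round 3: pos4(id93) recv 85: drop; pos0(id64) recv 93: fwd
Round 4: pos1(id85) recv 93: fwd
Round 5: pos2(id72) recv 93: fwd
Round 6: pos3(id45) recv 93: fwd
Round 7: pos4(id93) recv 93: ELECTED

Answer: 45,72,85,93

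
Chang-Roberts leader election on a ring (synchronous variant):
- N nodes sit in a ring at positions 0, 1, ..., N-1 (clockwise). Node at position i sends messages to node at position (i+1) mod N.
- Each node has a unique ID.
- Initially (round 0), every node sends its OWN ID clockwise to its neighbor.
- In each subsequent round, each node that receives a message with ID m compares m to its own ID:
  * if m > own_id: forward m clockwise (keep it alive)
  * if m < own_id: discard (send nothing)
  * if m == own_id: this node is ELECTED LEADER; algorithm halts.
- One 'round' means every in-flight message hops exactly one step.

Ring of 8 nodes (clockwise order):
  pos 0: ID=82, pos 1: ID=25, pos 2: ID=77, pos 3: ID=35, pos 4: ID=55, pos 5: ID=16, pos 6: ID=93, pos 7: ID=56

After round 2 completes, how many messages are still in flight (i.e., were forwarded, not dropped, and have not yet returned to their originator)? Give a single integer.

Round 1: pos1(id25) recv 82: fwd; pos2(id77) recv 25: drop; pos3(id35) recv 77: fwd; pos4(id55) recv 35: drop; pos5(id16) recv 55: fwd; pos6(id93) recv 16: drop; pos7(id56) recv 93: fwd; pos0(id82) recv 56: drop
Round 2: pos2(id77) recv 82: fwd; pos4(id55) recv 77: fwd; pos6(id93) recv 55: drop; pos0(id82) recv 93: fwd
After round 2: 3 messages still in flight

Answer: 3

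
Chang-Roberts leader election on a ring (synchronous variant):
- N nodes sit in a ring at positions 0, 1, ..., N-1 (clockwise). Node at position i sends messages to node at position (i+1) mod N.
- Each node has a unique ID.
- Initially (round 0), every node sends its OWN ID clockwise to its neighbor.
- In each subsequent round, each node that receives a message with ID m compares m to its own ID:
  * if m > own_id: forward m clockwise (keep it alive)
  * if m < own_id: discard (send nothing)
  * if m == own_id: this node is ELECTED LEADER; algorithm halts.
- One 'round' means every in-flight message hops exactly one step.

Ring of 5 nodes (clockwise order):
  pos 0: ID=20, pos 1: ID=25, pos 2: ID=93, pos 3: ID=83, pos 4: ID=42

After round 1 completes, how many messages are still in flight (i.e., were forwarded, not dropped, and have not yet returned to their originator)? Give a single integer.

Answer: 3

Derivation:
Round 1: pos1(id25) recv 20: drop; pos2(id93) recv 25: drop; pos3(id83) recv 93: fwd; pos4(id42) recv 83: fwd; pos0(id20) recv 42: fwd
After round 1: 3 messages still in flight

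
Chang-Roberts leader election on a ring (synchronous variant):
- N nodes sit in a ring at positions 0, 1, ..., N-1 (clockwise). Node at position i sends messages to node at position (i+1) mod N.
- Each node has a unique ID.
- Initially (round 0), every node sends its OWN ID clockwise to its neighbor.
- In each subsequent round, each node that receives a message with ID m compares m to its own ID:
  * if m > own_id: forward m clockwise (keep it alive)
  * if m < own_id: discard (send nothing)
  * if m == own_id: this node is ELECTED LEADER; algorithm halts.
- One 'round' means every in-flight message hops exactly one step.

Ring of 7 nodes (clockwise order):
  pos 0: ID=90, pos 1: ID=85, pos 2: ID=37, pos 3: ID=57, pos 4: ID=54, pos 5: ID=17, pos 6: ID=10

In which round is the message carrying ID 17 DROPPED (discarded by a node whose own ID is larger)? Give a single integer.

Round 1: pos1(id85) recv 90: fwd; pos2(id37) recv 85: fwd; pos3(id57) recv 37: drop; pos4(id54) recv 57: fwd; pos5(id17) recv 54: fwd; pos6(id10) recv 17: fwd; pos0(id90) recv 10: drop
Round 2: pos2(id37) recv 90: fwd; pos3(id57) recv 85: fwd; pos5(id17) recv 57: fwd; pos6(id10) recv 54: fwd; pos0(id90) recv 17: drop
Round 3: pos3(id57) recv 90: fwd; pos4(id54) recv 85: fwd; pos6(id10) recv 57: fwd; pos0(id90) recv 54: drop
Round 4: pos4(id54) recv 90: fwd; pos5(id17) recv 85: fwd; pos0(id90) recv 57: drop
Round 5: pos5(id17) recv 90: fwd; pos6(id10) recv 85: fwd
Round 6: pos6(id10) recv 90: fwd; pos0(id90) recv 85: drop
Round 7: pos0(id90) recv 90: ELECTED
Message ID 17 originates at pos 5; dropped at pos 0 in round 2

Answer: 2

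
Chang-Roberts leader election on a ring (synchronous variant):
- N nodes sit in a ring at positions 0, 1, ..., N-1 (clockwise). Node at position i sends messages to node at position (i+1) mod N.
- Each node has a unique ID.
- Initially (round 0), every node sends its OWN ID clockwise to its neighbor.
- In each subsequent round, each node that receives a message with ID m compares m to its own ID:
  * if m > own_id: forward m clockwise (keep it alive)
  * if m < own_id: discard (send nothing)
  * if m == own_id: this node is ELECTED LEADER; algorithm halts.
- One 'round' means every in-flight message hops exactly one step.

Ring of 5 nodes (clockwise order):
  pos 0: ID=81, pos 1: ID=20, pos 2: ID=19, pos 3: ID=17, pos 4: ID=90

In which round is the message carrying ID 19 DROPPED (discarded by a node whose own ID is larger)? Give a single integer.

Answer: 2

Derivation:
Round 1: pos1(id20) recv 81: fwd; pos2(id19) recv 20: fwd; pos3(id17) recv 19: fwd; pos4(id90) recv 17: drop; pos0(id81) recv 90: fwd
Round 2: pos2(id19) recv 81: fwd; pos3(id17) recv 20: fwd; pos4(id90) recv 19: drop; pos1(id20) recv 90: fwd
Round 3: pos3(id17) recv 81: fwd; pos4(id90) recv 20: drop; pos2(id19) recv 90: fwd
Round 4: pos4(id90) recv 81: drop; pos3(id17) recv 90: fwd
Round 5: pos4(id90) recv 90: ELECTED
Message ID 19 originates at pos 2; dropped at pos 4 in round 2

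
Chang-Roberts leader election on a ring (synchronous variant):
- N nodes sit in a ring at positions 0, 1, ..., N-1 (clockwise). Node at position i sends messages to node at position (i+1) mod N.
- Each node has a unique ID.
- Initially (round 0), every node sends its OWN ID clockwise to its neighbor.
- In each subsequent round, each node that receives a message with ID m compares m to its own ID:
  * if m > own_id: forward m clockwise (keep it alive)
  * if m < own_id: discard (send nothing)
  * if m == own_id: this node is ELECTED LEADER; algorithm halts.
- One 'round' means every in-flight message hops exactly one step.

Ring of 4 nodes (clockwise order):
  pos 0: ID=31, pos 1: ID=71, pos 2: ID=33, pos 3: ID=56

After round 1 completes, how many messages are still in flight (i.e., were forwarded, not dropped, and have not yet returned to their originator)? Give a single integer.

Answer: 2

Derivation:
Round 1: pos1(id71) recv 31: drop; pos2(id33) recv 71: fwd; pos3(id56) recv 33: drop; pos0(id31) recv 56: fwd
After round 1: 2 messages still in flight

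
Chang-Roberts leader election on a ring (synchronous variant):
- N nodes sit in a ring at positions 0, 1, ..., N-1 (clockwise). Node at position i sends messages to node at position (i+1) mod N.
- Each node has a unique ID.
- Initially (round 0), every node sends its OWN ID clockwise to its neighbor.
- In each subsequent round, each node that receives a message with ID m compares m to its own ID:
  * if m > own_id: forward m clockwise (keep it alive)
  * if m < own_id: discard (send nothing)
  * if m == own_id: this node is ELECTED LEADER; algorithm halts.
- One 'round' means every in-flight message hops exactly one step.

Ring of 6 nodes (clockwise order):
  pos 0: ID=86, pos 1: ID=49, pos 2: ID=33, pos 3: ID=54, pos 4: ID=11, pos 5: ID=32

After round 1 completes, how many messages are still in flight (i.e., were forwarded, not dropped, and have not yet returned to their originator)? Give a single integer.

Round 1: pos1(id49) recv 86: fwd; pos2(id33) recv 49: fwd; pos3(id54) recv 33: drop; pos4(id11) recv 54: fwd; pos5(id32) recv 11: drop; pos0(id86) recv 32: drop
After round 1: 3 messages still in flight

Answer: 3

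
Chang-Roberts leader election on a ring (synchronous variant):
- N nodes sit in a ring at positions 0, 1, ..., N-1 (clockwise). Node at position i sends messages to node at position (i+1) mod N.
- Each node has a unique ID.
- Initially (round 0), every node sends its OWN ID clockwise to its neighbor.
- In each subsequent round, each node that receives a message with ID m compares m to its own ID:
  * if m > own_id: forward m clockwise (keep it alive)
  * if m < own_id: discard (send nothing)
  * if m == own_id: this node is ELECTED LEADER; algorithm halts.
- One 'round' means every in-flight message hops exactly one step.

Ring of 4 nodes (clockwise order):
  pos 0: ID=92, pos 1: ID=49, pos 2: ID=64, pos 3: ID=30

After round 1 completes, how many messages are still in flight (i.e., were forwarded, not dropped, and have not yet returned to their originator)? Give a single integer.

Answer: 2

Derivation:
Round 1: pos1(id49) recv 92: fwd; pos2(id64) recv 49: drop; pos3(id30) recv 64: fwd; pos0(id92) recv 30: drop
After round 1: 2 messages still in flight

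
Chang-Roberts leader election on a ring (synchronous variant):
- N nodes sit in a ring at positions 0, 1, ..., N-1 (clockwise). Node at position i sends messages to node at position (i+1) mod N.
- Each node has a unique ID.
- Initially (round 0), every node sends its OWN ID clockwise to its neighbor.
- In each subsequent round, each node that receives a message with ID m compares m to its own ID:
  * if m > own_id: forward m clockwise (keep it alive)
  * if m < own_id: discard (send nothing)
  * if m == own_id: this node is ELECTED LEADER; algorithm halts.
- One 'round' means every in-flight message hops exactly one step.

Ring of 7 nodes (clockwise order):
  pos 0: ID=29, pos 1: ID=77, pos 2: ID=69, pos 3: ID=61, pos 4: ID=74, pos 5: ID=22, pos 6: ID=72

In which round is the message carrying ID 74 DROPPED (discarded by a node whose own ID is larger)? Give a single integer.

Round 1: pos1(id77) recv 29: drop; pos2(id69) recv 77: fwd; pos3(id61) recv 69: fwd; pos4(id74) recv 61: drop; pos5(id22) recv 74: fwd; pos6(id72) recv 22: drop; pos0(id29) recv 72: fwd
Round 2: pos3(id61) recv 77: fwd; pos4(id74) recv 69: drop; pos6(id72) recv 74: fwd; pos1(id77) recv 72: drop
Round 3: pos4(id74) recv 77: fwd; pos0(id29) recv 74: fwd
Round 4: pos5(id22) recv 77: fwd; pos1(id77) recv 74: drop
Round 5: pos6(id72) recv 77: fwd
Round 6: pos0(id29) recv 77: fwd
Round 7: pos1(id77) recv 77: ELECTED
Message ID 74 originates at pos 4; dropped at pos 1 in round 4

Answer: 4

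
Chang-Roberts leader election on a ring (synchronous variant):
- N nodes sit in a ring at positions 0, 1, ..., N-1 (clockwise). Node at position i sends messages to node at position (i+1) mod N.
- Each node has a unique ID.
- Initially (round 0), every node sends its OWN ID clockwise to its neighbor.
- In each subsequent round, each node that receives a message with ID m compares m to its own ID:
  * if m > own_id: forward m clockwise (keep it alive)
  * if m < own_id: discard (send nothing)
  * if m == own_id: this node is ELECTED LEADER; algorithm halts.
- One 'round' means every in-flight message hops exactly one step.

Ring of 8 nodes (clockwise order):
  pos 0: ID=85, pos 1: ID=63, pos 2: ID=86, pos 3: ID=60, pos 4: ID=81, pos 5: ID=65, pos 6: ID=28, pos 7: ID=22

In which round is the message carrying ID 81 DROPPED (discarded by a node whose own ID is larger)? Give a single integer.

Round 1: pos1(id63) recv 85: fwd; pos2(id86) recv 63: drop; pos3(id60) recv 86: fwd; pos4(id81) recv 60: drop; pos5(id65) recv 81: fwd; pos6(id28) recv 65: fwd; pos7(id22) recv 28: fwd; pos0(id85) recv 22: drop
Round 2: pos2(id86) recv 85: drop; pos4(id81) recv 86: fwd; pos6(id28) recv 81: fwd; pos7(id22) recv 65: fwd; pos0(id85) recv 28: drop
Round 3: pos5(id65) recv 86: fwd; pos7(id22) recv 81: fwd; pos0(id85) recv 65: drop
Round 4: pos6(id28) recv 86: fwd; pos0(id85) recv 81: drop
Round 5: pos7(id22) recv 86: fwd
Round 6: pos0(id85) recv 86: fwd
Round 7: pos1(id63) recv 86: fwd
Round 8: pos2(id86) recv 86: ELECTED
Message ID 81 originates at pos 4; dropped at pos 0 in round 4

Answer: 4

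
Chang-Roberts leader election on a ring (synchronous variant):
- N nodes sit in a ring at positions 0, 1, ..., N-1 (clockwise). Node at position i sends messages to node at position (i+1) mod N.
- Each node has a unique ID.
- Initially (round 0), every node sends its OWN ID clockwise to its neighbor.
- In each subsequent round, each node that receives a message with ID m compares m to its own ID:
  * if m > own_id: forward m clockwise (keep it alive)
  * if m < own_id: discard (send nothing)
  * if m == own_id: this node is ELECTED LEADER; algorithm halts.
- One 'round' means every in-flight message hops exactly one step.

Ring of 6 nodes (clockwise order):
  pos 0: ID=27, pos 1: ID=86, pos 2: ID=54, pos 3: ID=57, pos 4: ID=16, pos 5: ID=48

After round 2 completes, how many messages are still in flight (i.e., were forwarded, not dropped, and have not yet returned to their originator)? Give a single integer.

Answer: 2

Derivation:
Round 1: pos1(id86) recv 27: drop; pos2(id54) recv 86: fwd; pos3(id57) recv 54: drop; pos4(id16) recv 57: fwd; pos5(id48) recv 16: drop; pos0(id27) recv 48: fwd
Round 2: pos3(id57) recv 86: fwd; pos5(id48) recv 57: fwd; pos1(id86) recv 48: drop
After round 2: 2 messages still in flight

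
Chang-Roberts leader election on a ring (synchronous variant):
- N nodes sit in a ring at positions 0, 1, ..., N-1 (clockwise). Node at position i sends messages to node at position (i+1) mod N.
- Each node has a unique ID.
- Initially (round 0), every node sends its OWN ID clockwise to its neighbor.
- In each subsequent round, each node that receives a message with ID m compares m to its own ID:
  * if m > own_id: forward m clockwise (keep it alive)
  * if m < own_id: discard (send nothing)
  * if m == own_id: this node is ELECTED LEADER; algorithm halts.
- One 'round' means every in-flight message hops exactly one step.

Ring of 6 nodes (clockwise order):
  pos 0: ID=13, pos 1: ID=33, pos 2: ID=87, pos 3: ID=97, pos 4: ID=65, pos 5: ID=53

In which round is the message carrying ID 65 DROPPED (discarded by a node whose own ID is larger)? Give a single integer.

Answer: 4

Derivation:
Round 1: pos1(id33) recv 13: drop; pos2(id87) recv 33: drop; pos3(id97) recv 87: drop; pos4(id65) recv 97: fwd; pos5(id53) recv 65: fwd; pos0(id13) recv 53: fwd
Round 2: pos5(id53) recv 97: fwd; pos0(id13) recv 65: fwd; pos1(id33) recv 53: fwd
Round 3: pos0(id13) recv 97: fwd; pos1(id33) recv 65: fwd; pos2(id87) recv 53: drop
Round 4: pos1(id33) recv 97: fwd; pos2(id87) recv 65: drop
Round 5: pos2(id87) recv 97: fwd
Round 6: pos3(id97) recv 97: ELECTED
Message ID 65 originates at pos 4; dropped at pos 2 in round 4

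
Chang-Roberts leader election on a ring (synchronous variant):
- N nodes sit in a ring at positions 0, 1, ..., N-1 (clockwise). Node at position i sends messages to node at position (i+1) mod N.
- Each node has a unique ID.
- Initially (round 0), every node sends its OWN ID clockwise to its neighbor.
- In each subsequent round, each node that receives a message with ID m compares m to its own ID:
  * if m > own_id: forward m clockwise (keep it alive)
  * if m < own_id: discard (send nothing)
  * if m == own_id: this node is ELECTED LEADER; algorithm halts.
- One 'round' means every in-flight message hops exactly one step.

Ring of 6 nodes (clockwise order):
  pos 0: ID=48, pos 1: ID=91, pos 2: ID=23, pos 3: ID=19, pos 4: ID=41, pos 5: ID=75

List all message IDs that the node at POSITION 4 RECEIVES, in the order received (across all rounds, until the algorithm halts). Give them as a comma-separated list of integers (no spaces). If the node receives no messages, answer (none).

Answer: 19,23,91

Derivation:
Round 1: pos1(id91) recv 48: drop; pos2(id23) recv 91: fwd; pos3(id19) recv 23: fwd; pos4(id41) recv 19: drop; pos5(id75) recv 41: drop; pos0(id48) recv 75: fwd
Round 2: pos3(id19) recv 91: fwd; pos4(id41) recv 23: drop; pos1(id91) recv 75: drop
Round 3: pos4(id41) recv 91: fwd
Round 4: pos5(id75) recv 91: fwd
Round 5: pos0(id48) recv 91: fwd
Round 6: pos1(id91) recv 91: ELECTED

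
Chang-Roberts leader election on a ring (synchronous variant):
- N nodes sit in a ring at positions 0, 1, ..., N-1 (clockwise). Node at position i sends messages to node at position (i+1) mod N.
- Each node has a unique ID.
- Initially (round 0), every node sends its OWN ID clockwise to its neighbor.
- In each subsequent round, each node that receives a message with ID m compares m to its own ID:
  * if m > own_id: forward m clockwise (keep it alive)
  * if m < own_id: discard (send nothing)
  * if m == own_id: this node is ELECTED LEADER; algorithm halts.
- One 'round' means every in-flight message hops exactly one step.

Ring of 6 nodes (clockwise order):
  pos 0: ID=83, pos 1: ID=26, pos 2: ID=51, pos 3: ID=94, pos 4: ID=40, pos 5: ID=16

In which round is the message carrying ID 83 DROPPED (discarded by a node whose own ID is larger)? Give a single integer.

Answer: 3

Derivation:
Round 1: pos1(id26) recv 83: fwd; pos2(id51) recv 26: drop; pos3(id94) recv 51: drop; pos4(id40) recv 94: fwd; pos5(id16) recv 40: fwd; pos0(id83) recv 16: drop
Round 2: pos2(id51) recv 83: fwd; pos5(id16) recv 94: fwd; pos0(id83) recv 40: drop
Round 3: pos3(id94) recv 83: drop; pos0(id83) recv 94: fwd
Round 4: pos1(id26) recv 94: fwd
Round 5: pos2(id51) recv 94: fwd
Round 6: pos3(id94) recv 94: ELECTED
Message ID 83 originates at pos 0; dropped at pos 3 in round 3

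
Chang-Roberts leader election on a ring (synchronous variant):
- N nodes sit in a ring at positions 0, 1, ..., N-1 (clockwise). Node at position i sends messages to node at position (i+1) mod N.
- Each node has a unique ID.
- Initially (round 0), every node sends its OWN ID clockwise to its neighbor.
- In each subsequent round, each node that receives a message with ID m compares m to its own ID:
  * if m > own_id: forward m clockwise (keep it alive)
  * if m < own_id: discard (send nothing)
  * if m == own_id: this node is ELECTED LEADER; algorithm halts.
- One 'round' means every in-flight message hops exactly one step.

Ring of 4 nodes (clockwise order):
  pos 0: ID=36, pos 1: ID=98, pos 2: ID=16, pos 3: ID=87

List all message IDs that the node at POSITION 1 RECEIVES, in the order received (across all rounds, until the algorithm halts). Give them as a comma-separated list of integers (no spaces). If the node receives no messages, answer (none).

Answer: 36,87,98

Derivation:
Round 1: pos1(id98) recv 36: drop; pos2(id16) recv 98: fwd; pos3(id87) recv 16: drop; pos0(id36) recv 87: fwd
Round 2: pos3(id87) recv 98: fwd; pos1(id98) recv 87: drop
Round 3: pos0(id36) recv 98: fwd
Round 4: pos1(id98) recv 98: ELECTED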